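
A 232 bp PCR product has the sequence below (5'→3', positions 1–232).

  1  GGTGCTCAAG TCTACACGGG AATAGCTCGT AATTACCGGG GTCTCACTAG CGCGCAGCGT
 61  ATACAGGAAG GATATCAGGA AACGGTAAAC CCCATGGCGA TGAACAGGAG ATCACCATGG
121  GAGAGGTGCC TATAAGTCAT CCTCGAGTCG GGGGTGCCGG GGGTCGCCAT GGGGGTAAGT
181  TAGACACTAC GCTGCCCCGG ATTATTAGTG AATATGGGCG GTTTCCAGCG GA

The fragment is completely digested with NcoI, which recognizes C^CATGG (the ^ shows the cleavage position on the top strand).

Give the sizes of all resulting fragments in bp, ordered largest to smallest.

92, 65, 52, 23 bp

NcoI sites (CCATGG) start at positions 92, 115, 167.
NcoI cuts after the first base of each site, so after positions 92, 115, 167.
Linear molecule, 3 cuts → 4 fragments:
  1–92 → 92 bp
  93–115 → 23 bp
  116–167 → 52 bp
  168–232 → 65 bp
Sorted largest to smallest: 92, 65, 52, 23 bp.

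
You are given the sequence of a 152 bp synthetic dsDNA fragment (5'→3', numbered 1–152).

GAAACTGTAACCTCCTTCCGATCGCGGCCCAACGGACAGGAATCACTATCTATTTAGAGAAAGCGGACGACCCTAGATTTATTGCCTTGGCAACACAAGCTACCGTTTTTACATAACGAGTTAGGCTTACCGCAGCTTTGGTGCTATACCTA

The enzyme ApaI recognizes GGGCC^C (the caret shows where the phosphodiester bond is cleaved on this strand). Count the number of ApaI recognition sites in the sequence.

No occurrence of GGGCCC is present in the sequence.
ApaI does not cut: 0 sites.

0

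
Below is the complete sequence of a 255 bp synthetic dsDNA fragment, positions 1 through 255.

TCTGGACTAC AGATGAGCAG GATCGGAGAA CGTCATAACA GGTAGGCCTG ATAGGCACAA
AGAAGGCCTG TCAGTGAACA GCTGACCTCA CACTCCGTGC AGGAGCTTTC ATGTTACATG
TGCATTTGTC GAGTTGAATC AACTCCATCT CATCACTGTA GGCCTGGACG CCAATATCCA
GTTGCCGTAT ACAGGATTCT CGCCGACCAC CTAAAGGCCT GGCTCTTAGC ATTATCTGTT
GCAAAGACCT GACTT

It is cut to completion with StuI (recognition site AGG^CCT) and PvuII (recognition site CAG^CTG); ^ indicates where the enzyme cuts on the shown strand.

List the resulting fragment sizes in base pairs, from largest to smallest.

StuI sites (AGGCCT) start at positions 44, 64, 160, 215.
StuI cuts after base 3 of each site, so after positions 46, 66, 162, 217.
The PvuII site (CAGCTG) starts at position 79.
PvuII cuts after base 3 of each site, so after position 81.
Combined cut positions: 46, 66, 81, 162, 217.
Linear molecule, 5 cuts → 6 fragments:
  1–46 → 46 bp
  47–66 → 20 bp
  67–81 → 15 bp
  82–162 → 81 bp
  163–217 → 55 bp
  218–255 → 38 bp
Sorted largest to smallest: 81, 55, 46, 38, 20, 15 bp.

81, 55, 46, 38, 20, 15 bp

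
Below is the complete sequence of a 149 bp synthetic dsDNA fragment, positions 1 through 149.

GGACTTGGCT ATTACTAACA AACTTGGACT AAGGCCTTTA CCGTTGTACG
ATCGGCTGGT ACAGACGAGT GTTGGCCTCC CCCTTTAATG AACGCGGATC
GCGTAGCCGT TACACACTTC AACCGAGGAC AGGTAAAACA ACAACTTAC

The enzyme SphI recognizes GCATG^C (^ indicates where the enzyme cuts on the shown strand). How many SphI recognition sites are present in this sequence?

0

No occurrence of GCATGC is present in the sequence.
SphI does not cut: 0 sites.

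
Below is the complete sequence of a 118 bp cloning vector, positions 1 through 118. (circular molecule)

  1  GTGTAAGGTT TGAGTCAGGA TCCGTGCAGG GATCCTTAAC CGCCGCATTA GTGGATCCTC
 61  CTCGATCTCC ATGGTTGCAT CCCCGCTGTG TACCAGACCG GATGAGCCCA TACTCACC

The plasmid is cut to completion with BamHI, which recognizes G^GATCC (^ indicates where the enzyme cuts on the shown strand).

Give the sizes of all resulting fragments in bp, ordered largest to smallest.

83, 23, 12 bp

BamHI sites (GGATCC) start at positions 18, 30, 53.
BamHI cuts after the first base of each site, so after positions 18, 30, 53.
Circular molecule, 3 cuts → 3 fragments:
  19–30 → 12 bp
  31–53 → 23 bp
  54–118 then 1–18 → 65 + 18 = 83 bp
Sorted largest to smallest: 83, 23, 12 bp.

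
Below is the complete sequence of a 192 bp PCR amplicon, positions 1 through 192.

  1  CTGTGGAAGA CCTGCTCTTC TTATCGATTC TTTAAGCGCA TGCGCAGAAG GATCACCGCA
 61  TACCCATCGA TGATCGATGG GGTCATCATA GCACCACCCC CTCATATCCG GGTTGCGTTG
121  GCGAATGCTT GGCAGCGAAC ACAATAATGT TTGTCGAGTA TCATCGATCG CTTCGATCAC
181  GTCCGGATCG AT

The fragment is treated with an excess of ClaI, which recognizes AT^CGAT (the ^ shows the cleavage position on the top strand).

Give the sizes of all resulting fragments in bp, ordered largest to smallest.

ClaI sites (ATCGAT) start at positions 23, 66, 73, 163, 187.
ClaI cuts after base 2 of each site, so after positions 24, 67, 74, 164, 188.
Linear molecule, 5 cuts → 6 fragments:
  1–24 → 24 bp
  25–67 → 43 bp
  68–74 → 7 bp
  75–164 → 90 bp
  165–188 → 24 bp
  189–192 → 4 bp
Sorted largest to smallest: 90, 43, 24, 24, 7, 4 bp.

90, 43, 24, 24, 7, 4 bp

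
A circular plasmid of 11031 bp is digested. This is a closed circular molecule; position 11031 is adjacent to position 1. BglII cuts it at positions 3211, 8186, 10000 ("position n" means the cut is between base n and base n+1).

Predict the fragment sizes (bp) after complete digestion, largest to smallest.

Circular molecule, 3 cuts → 3 fragments:
  8186 − 3211 = 4975 bp
  10000 − 8186 = 1814 bp
  wrap: 11031 − 10000 + 3211 = 4242 bp
Sorted largest to smallest: 4975, 4242, 1814 bp.

4975, 4242, 1814 bp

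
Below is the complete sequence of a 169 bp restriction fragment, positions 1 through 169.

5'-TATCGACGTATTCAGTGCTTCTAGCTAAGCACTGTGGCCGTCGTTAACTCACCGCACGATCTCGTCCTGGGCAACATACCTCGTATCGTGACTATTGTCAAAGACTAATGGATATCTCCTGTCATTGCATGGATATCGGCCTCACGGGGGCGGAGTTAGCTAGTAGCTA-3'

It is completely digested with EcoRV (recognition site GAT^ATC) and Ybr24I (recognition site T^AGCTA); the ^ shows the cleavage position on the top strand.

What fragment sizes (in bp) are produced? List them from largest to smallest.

91, 23, 22, 21, 7, 5 bp

EcoRV sites (GATATC) start at positions 111, 132.
EcoRV cuts after base 3 of each site, so after positions 113, 134.
Ybr24I sites (TAGCTA) start at positions 22, 157, 164.
Ybr24I cuts after the first base of each site, so after positions 22, 157, 164.
Combined cut positions: 22, 113, 134, 157, 164.
Linear molecule, 5 cuts → 6 fragments:
  1–22 → 22 bp
  23–113 → 91 bp
  114–134 → 21 bp
  135–157 → 23 bp
  158–164 → 7 bp
  165–169 → 5 bp
Sorted largest to smallest: 91, 23, 22, 21, 7, 5 bp.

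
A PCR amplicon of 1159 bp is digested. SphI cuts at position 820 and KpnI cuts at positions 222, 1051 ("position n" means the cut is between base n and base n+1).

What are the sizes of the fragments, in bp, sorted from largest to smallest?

Combined cut positions (sorted): 222, 820, 1051.
Linear molecule, 3 cuts → 4 fragments:
  222 − 0 = 222 bp
  820 − 222 = 598 bp
  1051 − 820 = 231 bp
  1159 − 1051 = 108 bp
Sorted largest to smallest: 598, 231, 222, 108 bp.

598, 231, 222, 108 bp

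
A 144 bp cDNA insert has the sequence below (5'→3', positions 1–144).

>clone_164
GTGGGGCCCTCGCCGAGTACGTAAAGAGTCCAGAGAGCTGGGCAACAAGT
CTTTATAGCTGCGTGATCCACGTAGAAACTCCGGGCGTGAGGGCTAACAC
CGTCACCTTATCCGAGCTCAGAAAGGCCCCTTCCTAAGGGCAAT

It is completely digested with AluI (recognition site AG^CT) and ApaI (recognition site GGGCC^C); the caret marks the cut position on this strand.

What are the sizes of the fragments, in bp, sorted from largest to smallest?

58, 29, 28, 21, 8 bp

AluI sites (AGCT) start at positions 36, 57, 115.
AluI cuts after base 2 of each site, so after positions 37, 58, 116.
The ApaI site (GGGCCC) starts at position 4.
ApaI cuts after base 5 of each site (before the last base), so after position 8.
Combined cut positions: 8, 37, 58, 116.
Linear molecule, 4 cuts → 5 fragments:
  1–8 → 8 bp
  9–37 → 29 bp
  38–58 → 21 bp
  59–116 → 58 bp
  117–144 → 28 bp
Sorted largest to smallest: 58, 29, 28, 21, 8 bp.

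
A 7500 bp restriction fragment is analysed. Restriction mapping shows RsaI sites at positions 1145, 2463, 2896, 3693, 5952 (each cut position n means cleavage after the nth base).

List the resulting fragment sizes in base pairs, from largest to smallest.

2259, 1548, 1318, 1145, 797, 433 bp

Linear molecule, 5 cuts → 6 fragments:
  1145 − 0 = 1145 bp
  2463 − 1145 = 1318 bp
  2896 − 2463 = 433 bp
  3693 − 2896 = 797 bp
  5952 − 3693 = 2259 bp
  7500 − 5952 = 1548 bp
Sorted largest to smallest: 2259, 1548, 1318, 1145, 797, 433 bp.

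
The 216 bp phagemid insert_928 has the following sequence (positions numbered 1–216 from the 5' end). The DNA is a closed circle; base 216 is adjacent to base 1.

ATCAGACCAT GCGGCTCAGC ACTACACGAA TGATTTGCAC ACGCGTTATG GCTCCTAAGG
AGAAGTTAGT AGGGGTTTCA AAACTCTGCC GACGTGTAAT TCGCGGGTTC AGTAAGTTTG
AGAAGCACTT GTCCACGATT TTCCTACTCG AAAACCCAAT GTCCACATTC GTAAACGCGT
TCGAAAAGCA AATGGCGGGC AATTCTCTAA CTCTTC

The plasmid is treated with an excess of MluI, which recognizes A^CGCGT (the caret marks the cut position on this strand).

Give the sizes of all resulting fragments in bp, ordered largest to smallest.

MluI sites (ACGCGT) start at positions 41, 175.
MluI cuts after the first base of each site, so after positions 41, 175.
Circular molecule, 2 cuts → 2 fragments:
  42–175 → 134 bp
  176–216 then 1–41 → 41 + 41 = 82 bp
Sorted largest to smallest: 134, 82 bp.

134, 82 bp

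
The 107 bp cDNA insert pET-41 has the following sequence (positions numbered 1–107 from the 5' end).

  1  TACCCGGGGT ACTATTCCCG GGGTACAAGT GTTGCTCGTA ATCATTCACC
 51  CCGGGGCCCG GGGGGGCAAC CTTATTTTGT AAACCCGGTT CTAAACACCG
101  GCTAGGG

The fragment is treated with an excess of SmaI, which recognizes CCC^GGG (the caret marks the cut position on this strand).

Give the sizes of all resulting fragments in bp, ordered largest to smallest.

48, 33, 14, 7, 5 bp

SmaI sites (CCCGGG) start at positions 3, 17, 50, 57.
SmaI cuts after base 3 of each site, so after positions 5, 19, 52, 59.
Linear molecule, 4 cuts → 5 fragments:
  1–5 → 5 bp
  6–19 → 14 bp
  20–52 → 33 bp
  53–59 → 7 bp
  60–107 → 48 bp
Sorted largest to smallest: 48, 33, 14, 7, 5 bp.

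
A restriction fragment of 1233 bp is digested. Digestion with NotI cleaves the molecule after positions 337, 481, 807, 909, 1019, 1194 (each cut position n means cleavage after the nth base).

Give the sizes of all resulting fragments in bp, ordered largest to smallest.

Linear molecule, 6 cuts → 7 fragments:
  337 − 0 = 337 bp
  481 − 337 = 144 bp
  807 − 481 = 326 bp
  909 − 807 = 102 bp
  1019 − 909 = 110 bp
  1194 − 1019 = 175 bp
  1233 − 1194 = 39 bp
Sorted largest to smallest: 337, 326, 175, 144, 110, 102, 39 bp.

337, 326, 175, 144, 110, 102, 39 bp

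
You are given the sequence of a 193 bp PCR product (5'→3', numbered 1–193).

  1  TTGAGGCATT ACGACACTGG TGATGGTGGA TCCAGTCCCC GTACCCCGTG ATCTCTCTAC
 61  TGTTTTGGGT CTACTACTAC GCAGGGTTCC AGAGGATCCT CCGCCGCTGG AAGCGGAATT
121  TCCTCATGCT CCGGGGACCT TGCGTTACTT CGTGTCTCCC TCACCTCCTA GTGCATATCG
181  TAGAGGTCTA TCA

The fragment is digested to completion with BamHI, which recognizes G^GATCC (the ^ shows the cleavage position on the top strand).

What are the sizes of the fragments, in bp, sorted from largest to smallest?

BamHI sites (GGATCC) start at positions 28, 94.
BamHI cuts after the first base of each site, so after positions 28, 94.
Linear molecule, 2 cuts → 3 fragments:
  1–28 → 28 bp
  29–94 → 66 bp
  95–193 → 99 bp
Sorted largest to smallest: 99, 66, 28 bp.

99, 66, 28 bp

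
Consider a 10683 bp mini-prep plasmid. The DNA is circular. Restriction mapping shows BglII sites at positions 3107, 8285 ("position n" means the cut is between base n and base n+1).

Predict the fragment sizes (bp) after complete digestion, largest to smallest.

Circular molecule, 2 cuts → 2 fragments:
  8285 − 3107 = 5178 bp
  wrap: 10683 − 8285 + 3107 = 5505 bp
Sorted largest to smallest: 5505, 5178 bp.

5505, 5178 bp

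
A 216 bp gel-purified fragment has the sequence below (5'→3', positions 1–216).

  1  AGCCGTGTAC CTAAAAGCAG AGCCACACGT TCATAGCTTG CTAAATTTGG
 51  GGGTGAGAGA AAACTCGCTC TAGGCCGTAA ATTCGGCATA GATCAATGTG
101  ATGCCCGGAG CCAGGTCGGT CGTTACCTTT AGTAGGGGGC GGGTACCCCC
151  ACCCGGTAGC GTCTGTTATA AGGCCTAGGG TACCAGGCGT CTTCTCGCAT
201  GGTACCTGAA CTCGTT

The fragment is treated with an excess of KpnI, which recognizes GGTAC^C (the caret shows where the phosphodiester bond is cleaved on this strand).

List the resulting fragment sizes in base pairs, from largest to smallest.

146, 37, 22, 11 bp

KpnI sites (GGTACC) start at positions 142, 179, 201.
KpnI cuts after base 5 of each site (before the last base), so after positions 146, 183, 205.
Linear molecule, 3 cuts → 4 fragments:
  1–146 → 146 bp
  147–183 → 37 bp
  184–205 → 22 bp
  206–216 → 11 bp
Sorted largest to smallest: 146, 37, 22, 11 bp.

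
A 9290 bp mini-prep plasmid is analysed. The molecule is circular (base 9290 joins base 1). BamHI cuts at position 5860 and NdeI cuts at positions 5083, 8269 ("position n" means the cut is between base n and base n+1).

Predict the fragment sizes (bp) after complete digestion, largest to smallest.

Combined cut positions (sorted): 5083, 5860, 8269.
Circular molecule, 3 cuts → 3 fragments:
  5860 − 5083 = 777 bp
  8269 − 5860 = 2409 bp
  wrap: 9290 − 8269 + 5083 = 6104 bp
Sorted largest to smallest: 6104, 2409, 777 bp.

6104, 2409, 777 bp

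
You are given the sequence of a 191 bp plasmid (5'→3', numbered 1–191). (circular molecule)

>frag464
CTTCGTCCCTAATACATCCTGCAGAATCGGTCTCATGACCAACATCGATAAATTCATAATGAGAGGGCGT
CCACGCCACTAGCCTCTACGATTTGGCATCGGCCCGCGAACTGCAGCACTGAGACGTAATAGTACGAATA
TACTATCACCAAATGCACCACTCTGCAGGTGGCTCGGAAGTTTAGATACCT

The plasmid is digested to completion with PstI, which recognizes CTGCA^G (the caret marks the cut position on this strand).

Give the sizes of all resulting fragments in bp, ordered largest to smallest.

92, 52, 47 bp

PstI sites (CTGCAG) start at positions 19, 111, 163.
PstI cuts after base 5 of each site (before the last base), so after positions 23, 115, 167.
Circular molecule, 3 cuts → 3 fragments:
  24–115 → 92 bp
  116–167 → 52 bp
  168–191 then 1–23 → 24 + 23 = 47 bp
Sorted largest to smallest: 92, 52, 47 bp.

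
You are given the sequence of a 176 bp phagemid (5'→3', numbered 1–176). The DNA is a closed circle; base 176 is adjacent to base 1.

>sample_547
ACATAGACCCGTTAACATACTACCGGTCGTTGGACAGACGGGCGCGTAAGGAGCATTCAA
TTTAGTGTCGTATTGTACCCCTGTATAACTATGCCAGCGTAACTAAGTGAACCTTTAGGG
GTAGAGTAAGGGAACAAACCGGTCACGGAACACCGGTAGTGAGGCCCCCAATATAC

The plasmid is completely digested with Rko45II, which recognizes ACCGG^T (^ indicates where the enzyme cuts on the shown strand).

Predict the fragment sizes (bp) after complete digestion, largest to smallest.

Rko45II sites (ACCGGT) start at positions 22, 138, 152.
Rko45II cuts after base 5 of each site (before the last base), so after positions 26, 142, 156.
Circular molecule, 3 cuts → 3 fragments:
  27–142 → 116 bp
  143–156 → 14 bp
  157–176 then 1–26 → 20 + 26 = 46 bp
Sorted largest to smallest: 116, 46, 14 bp.

116, 46, 14 bp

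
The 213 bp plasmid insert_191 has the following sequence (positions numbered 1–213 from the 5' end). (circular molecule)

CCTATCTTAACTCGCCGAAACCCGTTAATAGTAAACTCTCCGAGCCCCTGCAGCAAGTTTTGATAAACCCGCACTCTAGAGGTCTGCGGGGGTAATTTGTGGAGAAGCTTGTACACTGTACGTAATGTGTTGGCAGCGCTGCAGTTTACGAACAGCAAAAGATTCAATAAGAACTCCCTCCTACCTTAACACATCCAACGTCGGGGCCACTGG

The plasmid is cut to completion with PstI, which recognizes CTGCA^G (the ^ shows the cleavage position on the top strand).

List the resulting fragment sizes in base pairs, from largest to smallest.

122, 91 bp

PstI sites (CTGCAG) start at positions 48, 139.
PstI cuts after base 5 of each site (before the last base), so after positions 52, 143.
Circular molecule, 2 cuts → 2 fragments:
  53–143 → 91 bp
  144–213 then 1–52 → 70 + 52 = 122 bp
Sorted largest to smallest: 122, 91 bp.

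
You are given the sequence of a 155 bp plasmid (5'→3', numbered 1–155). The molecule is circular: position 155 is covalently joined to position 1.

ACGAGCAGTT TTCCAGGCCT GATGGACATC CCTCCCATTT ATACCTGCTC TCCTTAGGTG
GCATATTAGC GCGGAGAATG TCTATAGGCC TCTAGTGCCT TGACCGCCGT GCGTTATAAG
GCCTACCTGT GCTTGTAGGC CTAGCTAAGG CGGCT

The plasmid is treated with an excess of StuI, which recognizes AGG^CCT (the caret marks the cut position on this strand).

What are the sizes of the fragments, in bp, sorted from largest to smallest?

71, 33, 33, 18 bp

StuI sites (AGGCCT) start at positions 15, 86, 119, 137.
StuI cuts after base 3 of each site, so after positions 17, 88, 121, 139.
Circular molecule, 4 cuts → 4 fragments:
  18–88 → 71 bp
  89–121 → 33 bp
  122–139 → 18 bp
  140–155 then 1–17 → 16 + 17 = 33 bp
Sorted largest to smallest: 71, 33, 33, 18 bp.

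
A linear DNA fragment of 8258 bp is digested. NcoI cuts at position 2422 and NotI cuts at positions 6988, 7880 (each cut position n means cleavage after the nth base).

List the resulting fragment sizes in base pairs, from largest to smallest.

4566, 2422, 892, 378 bp

Combined cut positions (sorted): 2422, 6988, 7880.
Linear molecule, 3 cuts → 4 fragments:
  2422 − 0 = 2422 bp
  6988 − 2422 = 4566 bp
  7880 − 6988 = 892 bp
  8258 − 7880 = 378 bp
Sorted largest to smallest: 4566, 2422, 892, 378 bp.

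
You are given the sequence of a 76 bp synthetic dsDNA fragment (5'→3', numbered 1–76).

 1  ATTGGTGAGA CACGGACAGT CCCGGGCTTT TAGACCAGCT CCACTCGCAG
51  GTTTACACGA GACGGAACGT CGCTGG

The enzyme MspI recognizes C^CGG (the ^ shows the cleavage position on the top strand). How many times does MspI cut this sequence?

CCGG occurs starting at position 22.
MspI cuts at 1 site.

1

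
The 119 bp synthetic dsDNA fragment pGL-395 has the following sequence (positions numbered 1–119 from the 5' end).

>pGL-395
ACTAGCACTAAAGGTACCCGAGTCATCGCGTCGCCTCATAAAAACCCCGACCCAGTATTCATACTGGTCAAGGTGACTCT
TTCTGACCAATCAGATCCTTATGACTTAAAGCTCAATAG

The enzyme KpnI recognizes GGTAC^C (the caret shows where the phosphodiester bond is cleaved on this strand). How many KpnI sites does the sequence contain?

1

GGTACC occurs starting at position 13.
KpnI cuts at 1 site.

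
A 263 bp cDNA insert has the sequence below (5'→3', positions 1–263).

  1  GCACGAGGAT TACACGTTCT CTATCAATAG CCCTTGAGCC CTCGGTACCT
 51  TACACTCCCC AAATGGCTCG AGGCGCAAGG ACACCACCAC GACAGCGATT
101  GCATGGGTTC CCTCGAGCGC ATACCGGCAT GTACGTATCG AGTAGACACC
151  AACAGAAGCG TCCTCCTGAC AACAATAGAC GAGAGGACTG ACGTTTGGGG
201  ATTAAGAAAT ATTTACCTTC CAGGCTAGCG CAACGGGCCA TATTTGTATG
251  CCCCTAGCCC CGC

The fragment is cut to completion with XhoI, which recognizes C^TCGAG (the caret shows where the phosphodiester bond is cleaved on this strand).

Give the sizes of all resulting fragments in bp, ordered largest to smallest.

151, 67, 45 bp

XhoI sites (CTCGAG) start at positions 67, 112.
XhoI cuts after the first base of each site, so after positions 67, 112.
Linear molecule, 2 cuts → 3 fragments:
  1–67 → 67 bp
  68–112 → 45 bp
  113–263 → 151 bp
Sorted largest to smallest: 151, 67, 45 bp.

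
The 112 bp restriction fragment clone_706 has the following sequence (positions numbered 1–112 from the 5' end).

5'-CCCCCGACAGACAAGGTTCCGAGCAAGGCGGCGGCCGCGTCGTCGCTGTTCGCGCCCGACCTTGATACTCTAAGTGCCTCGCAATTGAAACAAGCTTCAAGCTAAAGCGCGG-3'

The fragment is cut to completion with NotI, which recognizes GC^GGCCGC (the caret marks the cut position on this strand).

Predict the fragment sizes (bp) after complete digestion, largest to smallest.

The NotI site (GCGGCCGC) starts at position 31.
NotI cuts after base 2 of each site, so after position 32.
Linear molecule, 1 cut → 2 fragments:
  1–32 → 32 bp
  33–112 → 80 bp
Sorted largest to smallest: 80, 32 bp.

80, 32 bp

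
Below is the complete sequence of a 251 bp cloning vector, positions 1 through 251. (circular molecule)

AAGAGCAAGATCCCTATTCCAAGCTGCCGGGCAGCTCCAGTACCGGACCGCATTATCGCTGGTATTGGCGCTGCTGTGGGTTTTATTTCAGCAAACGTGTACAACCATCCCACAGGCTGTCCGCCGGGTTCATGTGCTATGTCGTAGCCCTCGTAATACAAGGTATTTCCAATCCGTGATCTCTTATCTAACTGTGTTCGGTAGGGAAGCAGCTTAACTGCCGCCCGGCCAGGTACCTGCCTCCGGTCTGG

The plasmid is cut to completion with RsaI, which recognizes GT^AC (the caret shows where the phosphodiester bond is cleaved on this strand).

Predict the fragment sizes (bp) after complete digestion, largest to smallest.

RsaI sites (GTAC) start at positions 40, 99, 233.
RsaI cuts after base 2 of each site, so after positions 41, 100, 234.
Circular molecule, 3 cuts → 3 fragments:
  42–100 → 59 bp
  101–234 → 134 bp
  235–251 then 1–41 → 17 + 41 = 58 bp
Sorted largest to smallest: 134, 59, 58 bp.

134, 59, 58 bp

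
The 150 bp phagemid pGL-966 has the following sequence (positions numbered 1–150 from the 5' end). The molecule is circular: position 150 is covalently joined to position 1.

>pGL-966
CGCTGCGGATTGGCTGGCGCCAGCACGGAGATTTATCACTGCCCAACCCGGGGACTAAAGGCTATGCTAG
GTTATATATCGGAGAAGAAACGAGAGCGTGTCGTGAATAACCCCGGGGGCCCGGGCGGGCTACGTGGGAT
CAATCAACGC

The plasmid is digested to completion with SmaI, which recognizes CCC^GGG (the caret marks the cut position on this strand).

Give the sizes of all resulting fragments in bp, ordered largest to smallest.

77, 65, 8 bp

SmaI sites (CCCGGG) start at positions 47, 112, 120.
SmaI cuts after base 3 of each site, so after positions 49, 114, 122.
Circular molecule, 3 cuts → 3 fragments:
  50–114 → 65 bp
  115–122 → 8 bp
  123–150 then 1–49 → 28 + 49 = 77 bp
Sorted largest to smallest: 77, 65, 8 bp.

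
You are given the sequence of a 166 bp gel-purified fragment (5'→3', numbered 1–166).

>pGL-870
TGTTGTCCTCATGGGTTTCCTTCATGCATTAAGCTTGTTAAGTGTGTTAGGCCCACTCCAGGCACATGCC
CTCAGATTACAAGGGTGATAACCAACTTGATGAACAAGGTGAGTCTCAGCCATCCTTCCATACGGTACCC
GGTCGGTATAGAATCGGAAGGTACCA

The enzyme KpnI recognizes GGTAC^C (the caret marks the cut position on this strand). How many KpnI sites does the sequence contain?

GGTACC occurs starting at positions 134, 160.
KpnI cuts at 2 sites.

2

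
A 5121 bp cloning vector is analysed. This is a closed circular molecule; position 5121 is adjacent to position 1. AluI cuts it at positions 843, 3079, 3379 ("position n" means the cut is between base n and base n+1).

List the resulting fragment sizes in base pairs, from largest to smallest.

Circular molecule, 3 cuts → 3 fragments:
  3079 − 843 = 2236 bp
  3379 − 3079 = 300 bp
  wrap: 5121 − 3379 + 843 = 2585 bp
Sorted largest to smallest: 2585, 2236, 300 bp.

2585, 2236, 300 bp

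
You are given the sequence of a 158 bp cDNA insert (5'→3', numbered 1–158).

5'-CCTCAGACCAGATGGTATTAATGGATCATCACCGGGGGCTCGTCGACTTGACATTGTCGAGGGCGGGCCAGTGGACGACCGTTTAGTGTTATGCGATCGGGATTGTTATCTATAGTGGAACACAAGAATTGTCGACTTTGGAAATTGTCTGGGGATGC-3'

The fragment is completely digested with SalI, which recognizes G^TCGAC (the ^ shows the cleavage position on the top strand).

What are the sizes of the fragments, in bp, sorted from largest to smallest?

89, 42, 27 bp

SalI sites (GTCGAC) start at positions 42, 131.
SalI cuts after the first base of each site, so after positions 42, 131.
Linear molecule, 2 cuts → 3 fragments:
  1–42 → 42 bp
  43–131 → 89 bp
  132–158 → 27 bp
Sorted largest to smallest: 89, 42, 27 bp.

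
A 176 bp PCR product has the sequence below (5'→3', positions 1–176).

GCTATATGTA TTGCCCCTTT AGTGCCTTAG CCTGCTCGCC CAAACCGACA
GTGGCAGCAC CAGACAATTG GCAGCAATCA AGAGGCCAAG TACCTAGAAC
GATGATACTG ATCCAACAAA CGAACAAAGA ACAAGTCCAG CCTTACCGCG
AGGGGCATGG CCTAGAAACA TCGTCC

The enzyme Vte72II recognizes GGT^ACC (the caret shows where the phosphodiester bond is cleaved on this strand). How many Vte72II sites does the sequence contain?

0

No occurrence of GGTACC is present in the sequence.
Vte72II does not cut: 0 sites.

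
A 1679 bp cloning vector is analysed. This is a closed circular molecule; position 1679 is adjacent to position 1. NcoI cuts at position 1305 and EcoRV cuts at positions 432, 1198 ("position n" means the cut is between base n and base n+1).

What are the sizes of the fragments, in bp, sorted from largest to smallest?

806, 766, 107 bp

Combined cut positions (sorted): 432, 1198, 1305.
Circular molecule, 3 cuts → 3 fragments:
  1198 − 432 = 766 bp
  1305 − 1198 = 107 bp
  wrap: 1679 − 1305 + 432 = 806 bp
Sorted largest to smallest: 806, 766, 107 bp.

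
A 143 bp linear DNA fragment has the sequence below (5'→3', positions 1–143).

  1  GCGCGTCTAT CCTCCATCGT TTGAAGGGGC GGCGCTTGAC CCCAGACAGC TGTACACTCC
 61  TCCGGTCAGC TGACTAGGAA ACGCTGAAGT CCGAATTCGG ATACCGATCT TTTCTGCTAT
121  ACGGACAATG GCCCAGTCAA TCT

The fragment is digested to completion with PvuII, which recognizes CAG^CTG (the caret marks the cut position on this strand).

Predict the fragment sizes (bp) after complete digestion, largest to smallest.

74, 49, 20 bp

PvuII sites (CAGCTG) start at positions 47, 67.
PvuII cuts after base 3 of each site, so after positions 49, 69.
Linear molecule, 2 cuts → 3 fragments:
  1–49 → 49 bp
  50–69 → 20 bp
  70–143 → 74 bp
Sorted largest to smallest: 74, 49, 20 bp.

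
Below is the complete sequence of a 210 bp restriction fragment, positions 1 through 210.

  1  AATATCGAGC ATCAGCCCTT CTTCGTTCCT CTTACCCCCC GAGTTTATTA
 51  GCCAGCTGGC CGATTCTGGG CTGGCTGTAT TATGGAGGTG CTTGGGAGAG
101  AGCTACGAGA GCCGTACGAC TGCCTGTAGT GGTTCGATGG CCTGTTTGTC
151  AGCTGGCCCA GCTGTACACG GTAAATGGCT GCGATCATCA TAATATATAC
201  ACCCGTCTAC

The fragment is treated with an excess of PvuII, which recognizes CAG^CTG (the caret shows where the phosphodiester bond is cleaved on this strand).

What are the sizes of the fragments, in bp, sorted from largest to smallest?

97, 55, 49, 9 bp

PvuII sites (CAGCTG) start at positions 53, 150, 159.
PvuII cuts after base 3 of each site, so after positions 55, 152, 161.
Linear molecule, 3 cuts → 4 fragments:
  1–55 → 55 bp
  56–152 → 97 bp
  153–161 → 9 bp
  162–210 → 49 bp
Sorted largest to smallest: 97, 55, 49, 9 bp.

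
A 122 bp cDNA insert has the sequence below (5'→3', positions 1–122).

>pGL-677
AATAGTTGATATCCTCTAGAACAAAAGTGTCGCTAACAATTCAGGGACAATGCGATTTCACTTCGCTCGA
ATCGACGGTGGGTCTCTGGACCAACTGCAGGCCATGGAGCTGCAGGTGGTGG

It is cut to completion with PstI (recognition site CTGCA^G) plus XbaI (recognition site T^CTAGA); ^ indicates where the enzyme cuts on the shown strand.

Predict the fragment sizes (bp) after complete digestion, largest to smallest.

PstI sites (CTGCAG) start at positions 95, 110.
PstI cuts after base 5 of each site (before the last base), so after positions 99, 114.
The XbaI site (TCTAGA) starts at position 15.
XbaI cuts after the first base of each site, so after position 15.
Combined cut positions: 15, 99, 114.
Linear molecule, 3 cuts → 4 fragments:
  1–15 → 15 bp
  16–99 → 84 bp
  100–114 → 15 bp
  115–122 → 8 bp
Sorted largest to smallest: 84, 15, 15, 8 bp.

84, 15, 15, 8 bp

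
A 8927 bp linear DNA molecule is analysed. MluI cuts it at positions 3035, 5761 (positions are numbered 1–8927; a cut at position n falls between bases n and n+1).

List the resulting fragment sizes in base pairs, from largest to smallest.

3166, 3035, 2726 bp

Linear molecule, 2 cuts → 3 fragments:
  3035 − 0 = 3035 bp
  5761 − 3035 = 2726 bp
  8927 − 5761 = 3166 bp
Sorted largest to smallest: 3166, 3035, 2726 bp.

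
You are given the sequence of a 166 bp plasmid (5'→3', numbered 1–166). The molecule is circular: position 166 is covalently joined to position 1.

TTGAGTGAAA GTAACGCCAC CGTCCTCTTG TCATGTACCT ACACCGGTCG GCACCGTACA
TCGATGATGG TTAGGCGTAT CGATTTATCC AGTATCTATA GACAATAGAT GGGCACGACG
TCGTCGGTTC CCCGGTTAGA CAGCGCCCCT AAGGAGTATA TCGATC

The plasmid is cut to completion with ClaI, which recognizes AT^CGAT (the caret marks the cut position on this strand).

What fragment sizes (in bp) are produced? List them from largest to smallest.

ClaI sites (ATCGAT) start at positions 60, 79, 160.
ClaI cuts after base 2 of each site, so after positions 61, 80, 161.
Circular molecule, 3 cuts → 3 fragments:
  62–80 → 19 bp
  81–161 → 81 bp
  162–166 then 1–61 → 5 + 61 = 66 bp
Sorted largest to smallest: 81, 66, 19 bp.

81, 66, 19 bp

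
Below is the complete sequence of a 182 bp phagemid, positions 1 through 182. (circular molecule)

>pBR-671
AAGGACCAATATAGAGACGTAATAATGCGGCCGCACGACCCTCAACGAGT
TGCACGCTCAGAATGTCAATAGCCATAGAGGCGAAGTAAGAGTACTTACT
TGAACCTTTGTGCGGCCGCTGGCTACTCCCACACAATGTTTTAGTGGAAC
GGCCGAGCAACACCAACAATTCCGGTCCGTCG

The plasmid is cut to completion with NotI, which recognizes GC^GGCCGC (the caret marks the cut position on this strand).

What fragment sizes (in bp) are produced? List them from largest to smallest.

NotI sites (GCGGCCGC) start at positions 27, 112.
NotI cuts after base 2 of each site, so after positions 28, 113.
Circular molecule, 2 cuts → 2 fragments:
  29–113 → 85 bp
  114–182 then 1–28 → 69 + 28 = 97 bp
Sorted largest to smallest: 97, 85 bp.

97, 85 bp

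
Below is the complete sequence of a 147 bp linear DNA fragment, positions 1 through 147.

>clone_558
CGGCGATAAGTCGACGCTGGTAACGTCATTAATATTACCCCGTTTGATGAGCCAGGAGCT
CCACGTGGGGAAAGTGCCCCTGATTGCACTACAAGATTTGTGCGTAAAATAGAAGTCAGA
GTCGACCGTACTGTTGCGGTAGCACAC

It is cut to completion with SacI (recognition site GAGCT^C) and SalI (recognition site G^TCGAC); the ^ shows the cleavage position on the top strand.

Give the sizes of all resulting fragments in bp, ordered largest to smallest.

61, 50, 26, 10 bp

The SacI site (GAGCTC) starts at position 56.
SacI cuts after base 5 of each site (before the last base), so after position 60.
SalI sites (GTCGAC) start at positions 10, 121.
SalI cuts after the first base of each site, so after positions 10, 121.
Combined cut positions: 10, 60, 121.
Linear molecule, 3 cuts → 4 fragments:
  1–10 → 10 bp
  11–60 → 50 bp
  61–121 → 61 bp
  122–147 → 26 bp
Sorted largest to smallest: 61, 50, 26, 10 bp.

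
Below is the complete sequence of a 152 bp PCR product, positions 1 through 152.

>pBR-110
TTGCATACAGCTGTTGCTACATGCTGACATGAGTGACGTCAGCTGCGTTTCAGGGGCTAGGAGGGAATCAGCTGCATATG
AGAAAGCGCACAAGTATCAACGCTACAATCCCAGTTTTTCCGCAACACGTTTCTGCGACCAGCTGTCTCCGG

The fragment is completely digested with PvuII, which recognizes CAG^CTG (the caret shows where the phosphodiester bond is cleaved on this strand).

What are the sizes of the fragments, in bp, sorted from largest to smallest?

71, 32, 29, 10, 10 bp

PvuII sites (CAGCTG) start at positions 8, 40, 69, 140.
PvuII cuts after base 3 of each site, so after positions 10, 42, 71, 142.
Linear molecule, 4 cuts → 5 fragments:
  1–10 → 10 bp
  11–42 → 32 bp
  43–71 → 29 bp
  72–142 → 71 bp
  143–152 → 10 bp
Sorted largest to smallest: 71, 32, 29, 10, 10 bp.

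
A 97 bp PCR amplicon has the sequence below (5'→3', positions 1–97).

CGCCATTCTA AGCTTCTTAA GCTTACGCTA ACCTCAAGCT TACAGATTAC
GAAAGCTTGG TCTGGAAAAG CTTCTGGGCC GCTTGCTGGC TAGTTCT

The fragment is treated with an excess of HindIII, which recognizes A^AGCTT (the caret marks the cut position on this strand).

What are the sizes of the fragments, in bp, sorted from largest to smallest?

HindIII sites (AAGCTT) start at positions 10, 19, 36, 53, 68.
HindIII cuts after the first base of each site, so after positions 10, 19, 36, 53, 68.
Linear molecule, 5 cuts → 6 fragments:
  1–10 → 10 bp
  11–19 → 9 bp
  20–36 → 17 bp
  37–53 → 17 bp
  54–68 → 15 bp
  69–97 → 29 bp
Sorted largest to smallest: 29, 17, 17, 15, 10, 9 bp.

29, 17, 17, 15, 10, 9 bp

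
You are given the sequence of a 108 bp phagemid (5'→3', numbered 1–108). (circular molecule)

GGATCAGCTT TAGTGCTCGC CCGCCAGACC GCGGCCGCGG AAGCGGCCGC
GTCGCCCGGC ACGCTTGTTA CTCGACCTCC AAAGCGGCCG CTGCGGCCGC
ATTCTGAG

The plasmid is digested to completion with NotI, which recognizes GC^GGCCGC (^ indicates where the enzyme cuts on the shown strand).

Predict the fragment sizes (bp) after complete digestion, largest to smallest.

NotI sites (GCGGCCGC) start at positions 31, 43, 84, 93.
NotI cuts after base 2 of each site, so after positions 32, 44, 85, 94.
Circular molecule, 4 cuts → 4 fragments:
  33–44 → 12 bp
  45–85 → 41 bp
  86–94 → 9 bp
  95–108 then 1–32 → 14 + 32 = 46 bp
Sorted largest to smallest: 46, 41, 12, 9 bp.

46, 41, 12, 9 bp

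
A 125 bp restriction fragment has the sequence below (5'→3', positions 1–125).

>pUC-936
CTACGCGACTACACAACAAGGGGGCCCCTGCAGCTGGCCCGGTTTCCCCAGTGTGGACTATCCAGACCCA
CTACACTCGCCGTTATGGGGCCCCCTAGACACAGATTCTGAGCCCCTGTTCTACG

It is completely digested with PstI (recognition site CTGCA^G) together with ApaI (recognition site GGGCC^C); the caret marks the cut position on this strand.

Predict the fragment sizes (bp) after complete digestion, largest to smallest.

60, 33, 26, 6 bp

The PstI site (CTGCAG) starts at position 28.
PstI cuts after base 5 of each site (before the last base), so after position 32.
ApaI sites (GGGCCC) start at positions 22, 88.
ApaI cuts after base 5 of each site (before the last base), so after positions 26, 92.
Combined cut positions: 26, 32, 92.
Linear molecule, 3 cuts → 4 fragments:
  1–26 → 26 bp
  27–32 → 6 bp
  33–92 → 60 bp
  93–125 → 33 bp
Sorted largest to smallest: 60, 33, 26, 6 bp.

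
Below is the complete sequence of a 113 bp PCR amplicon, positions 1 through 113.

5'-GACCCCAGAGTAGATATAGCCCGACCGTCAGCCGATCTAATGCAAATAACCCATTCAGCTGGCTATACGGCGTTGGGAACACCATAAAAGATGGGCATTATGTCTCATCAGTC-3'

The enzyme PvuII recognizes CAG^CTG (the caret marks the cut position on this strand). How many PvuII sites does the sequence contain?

1

CAGCTG occurs starting at position 56.
PvuII cuts at 1 site.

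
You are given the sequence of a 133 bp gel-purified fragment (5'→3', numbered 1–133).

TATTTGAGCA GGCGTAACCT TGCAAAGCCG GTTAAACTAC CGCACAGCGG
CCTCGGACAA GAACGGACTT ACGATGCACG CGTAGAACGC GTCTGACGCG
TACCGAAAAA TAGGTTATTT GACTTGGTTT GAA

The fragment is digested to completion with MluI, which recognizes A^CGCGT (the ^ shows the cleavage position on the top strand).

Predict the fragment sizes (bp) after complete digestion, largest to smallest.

78, 37, 9, 9 bp

MluI sites (ACGCGT) start at positions 78, 87, 96.
MluI cuts after the first base of each site, so after positions 78, 87, 96.
Linear molecule, 3 cuts → 4 fragments:
  1–78 → 78 bp
  79–87 → 9 bp
  88–96 → 9 bp
  97–133 → 37 bp
Sorted largest to smallest: 78, 37, 9, 9 bp.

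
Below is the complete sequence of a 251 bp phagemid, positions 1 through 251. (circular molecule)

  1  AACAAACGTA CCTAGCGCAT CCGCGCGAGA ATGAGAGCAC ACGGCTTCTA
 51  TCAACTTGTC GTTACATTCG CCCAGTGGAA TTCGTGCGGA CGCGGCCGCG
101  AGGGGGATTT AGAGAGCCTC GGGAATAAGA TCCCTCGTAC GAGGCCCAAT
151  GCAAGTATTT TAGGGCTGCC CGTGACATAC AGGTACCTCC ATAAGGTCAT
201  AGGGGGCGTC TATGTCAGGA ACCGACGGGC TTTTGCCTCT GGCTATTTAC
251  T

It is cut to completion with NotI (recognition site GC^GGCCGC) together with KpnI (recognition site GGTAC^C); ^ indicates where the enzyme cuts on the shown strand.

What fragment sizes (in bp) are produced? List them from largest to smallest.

The NotI site (GCGGCCGC) starts at position 92.
NotI cuts after base 2 of each site, so after position 93.
The KpnI site (GGTACC) starts at position 182.
KpnI cuts after base 5 of each site (before the last base), so after position 186.
Combined cut positions: 93, 186.
Circular molecule, 2 cuts → 2 fragments:
  94–186 → 93 bp
  187–251 then 1–93 → 65 + 93 = 158 bp
Sorted largest to smallest: 158, 93 bp.

158, 93 bp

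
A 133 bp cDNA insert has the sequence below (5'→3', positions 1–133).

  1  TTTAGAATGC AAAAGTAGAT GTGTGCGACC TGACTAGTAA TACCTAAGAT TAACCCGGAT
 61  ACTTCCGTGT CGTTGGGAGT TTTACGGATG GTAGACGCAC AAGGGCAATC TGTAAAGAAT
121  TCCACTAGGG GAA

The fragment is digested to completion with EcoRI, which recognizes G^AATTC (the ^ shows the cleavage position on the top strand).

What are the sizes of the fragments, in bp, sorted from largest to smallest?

The EcoRI site (GAATTC) starts at position 117.
EcoRI cuts after the first base of each site, so after position 117.
Linear molecule, 1 cut → 2 fragments:
  1–117 → 117 bp
  118–133 → 16 bp
Sorted largest to smallest: 117, 16 bp.

117, 16 bp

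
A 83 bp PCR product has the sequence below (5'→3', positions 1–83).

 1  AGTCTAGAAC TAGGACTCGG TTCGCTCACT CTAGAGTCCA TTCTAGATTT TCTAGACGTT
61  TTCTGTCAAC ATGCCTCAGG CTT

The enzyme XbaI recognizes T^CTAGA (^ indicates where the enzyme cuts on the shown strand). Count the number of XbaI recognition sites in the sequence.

4

TCTAGA occurs starting at positions 3, 30, 42, 51.
XbaI cuts at 4 sites.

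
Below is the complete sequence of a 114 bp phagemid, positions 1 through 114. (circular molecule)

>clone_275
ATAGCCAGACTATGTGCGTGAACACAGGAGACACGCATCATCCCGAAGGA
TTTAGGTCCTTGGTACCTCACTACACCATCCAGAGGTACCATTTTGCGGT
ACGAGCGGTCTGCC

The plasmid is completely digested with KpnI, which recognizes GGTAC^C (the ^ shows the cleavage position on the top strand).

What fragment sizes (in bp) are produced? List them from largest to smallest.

KpnI sites (GGTACC) start at positions 62, 85.
KpnI cuts after base 5 of each site (before the last base), so after positions 66, 89.
Circular molecule, 2 cuts → 2 fragments:
  67–89 → 23 bp
  90–114 then 1–66 → 25 + 66 = 91 bp
Sorted largest to smallest: 91, 23 bp.

91, 23 bp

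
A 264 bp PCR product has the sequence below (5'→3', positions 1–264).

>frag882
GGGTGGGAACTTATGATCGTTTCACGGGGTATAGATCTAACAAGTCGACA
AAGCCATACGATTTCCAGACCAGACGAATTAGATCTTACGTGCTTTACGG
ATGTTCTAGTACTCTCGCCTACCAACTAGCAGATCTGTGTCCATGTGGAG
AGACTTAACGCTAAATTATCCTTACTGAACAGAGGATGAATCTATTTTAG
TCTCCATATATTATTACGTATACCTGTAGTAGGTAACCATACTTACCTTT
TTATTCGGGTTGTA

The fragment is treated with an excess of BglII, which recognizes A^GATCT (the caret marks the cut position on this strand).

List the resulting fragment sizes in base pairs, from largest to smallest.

133, 50, 48, 33 bp

BglII sites (AGATCT) start at positions 33, 81, 131.
BglII cuts after the first base of each site, so after positions 33, 81, 131.
Linear molecule, 3 cuts → 4 fragments:
  1–33 → 33 bp
  34–81 → 48 bp
  82–131 → 50 bp
  132–264 → 133 bp
Sorted largest to smallest: 133, 50, 48, 33 bp.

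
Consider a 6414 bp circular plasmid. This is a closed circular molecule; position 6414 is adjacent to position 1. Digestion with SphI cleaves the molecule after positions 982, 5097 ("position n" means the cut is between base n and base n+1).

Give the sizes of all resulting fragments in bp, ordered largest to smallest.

4115, 2299 bp

Circular molecule, 2 cuts → 2 fragments:
  5097 − 982 = 4115 bp
  wrap: 6414 − 5097 + 982 = 2299 bp
Sorted largest to smallest: 4115, 2299 bp.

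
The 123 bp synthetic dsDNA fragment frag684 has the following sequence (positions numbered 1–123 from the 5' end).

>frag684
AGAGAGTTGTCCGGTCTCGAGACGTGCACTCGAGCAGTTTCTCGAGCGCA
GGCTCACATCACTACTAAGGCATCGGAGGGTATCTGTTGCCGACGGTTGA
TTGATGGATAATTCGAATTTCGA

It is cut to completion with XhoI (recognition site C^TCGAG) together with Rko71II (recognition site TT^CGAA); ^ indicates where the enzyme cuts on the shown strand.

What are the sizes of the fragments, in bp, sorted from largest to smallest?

XhoI sites (CTCGAG) start at positions 16, 29, 41.
XhoI cuts after the first base of each site, so after positions 16, 29, 41.
The Rko71II site (TTCGAA) starts at position 112.
Rko71II cuts after base 2 of each site, so after position 113.
Combined cut positions: 16, 29, 41, 113.
Linear molecule, 4 cuts → 5 fragments:
  1–16 → 16 bp
  17–29 → 13 bp
  30–41 → 12 bp
  42–113 → 72 bp
  114–123 → 10 bp
Sorted largest to smallest: 72, 16, 13, 12, 10 bp.

72, 16, 13, 12, 10 bp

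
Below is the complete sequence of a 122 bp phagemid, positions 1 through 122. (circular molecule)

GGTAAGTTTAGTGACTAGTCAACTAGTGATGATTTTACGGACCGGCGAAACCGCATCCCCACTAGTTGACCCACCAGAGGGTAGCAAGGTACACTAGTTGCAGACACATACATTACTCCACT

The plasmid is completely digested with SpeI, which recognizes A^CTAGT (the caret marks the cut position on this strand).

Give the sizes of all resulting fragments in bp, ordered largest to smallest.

SpeI sites (ACTAGT) start at positions 14, 22, 61, 93.
SpeI cuts after the first base of each site, so after positions 14, 22, 61, 93.
Circular molecule, 4 cuts → 4 fragments:
  15–22 → 8 bp
  23–61 → 39 bp
  62–93 → 32 bp
  94–122 then 1–14 → 29 + 14 = 43 bp
Sorted largest to smallest: 43, 39, 32, 8 bp.

43, 39, 32, 8 bp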